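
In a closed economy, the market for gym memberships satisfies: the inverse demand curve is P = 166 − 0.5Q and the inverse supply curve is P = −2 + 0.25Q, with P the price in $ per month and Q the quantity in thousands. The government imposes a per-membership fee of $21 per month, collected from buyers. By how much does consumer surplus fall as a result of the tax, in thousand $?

Inverting to Q(P) form: Qd = 332 − 2P; Qs = 4P + 8.
Without the tax, 332 − 2P = 4P + 8 gives 6P = 324, so P* = $54 and Q* = 224.
With the tax collected from buyers, demand (in seller-price terms) shifts: Qd = 332 − 2(P + 21).
Solving gives Q = 196 with buyers paying $68 and sellers receiving $47 (the $21 wedge).
ΔCS is the trapezoid between Q = 196 and Q = 224 of height $14: ½ · (224 + 196) · 14 = $2940.

Consumer surplus falls by $2940 thousand.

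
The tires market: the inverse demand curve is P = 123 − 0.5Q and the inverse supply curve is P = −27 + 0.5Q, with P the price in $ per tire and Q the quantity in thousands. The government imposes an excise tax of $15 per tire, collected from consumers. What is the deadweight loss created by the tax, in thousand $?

Deadweight loss = $112.5 thousand.

Inverting to Q(P) form: Qd = 246 − 2P; Qs = 2P + 54.
Without the tax, 246 − 2P = 2P + 54 gives 4P = 192, so P* = $48 and Q* = 150.
With the tax collected from consumers, demand (in seller-price terms) shifts: Qd = 246 − 2(P + 15).
New equilibrium: consumers pay $55.5, suppliers receive $40.5, Q = 135. (Wedge: Pb − Ps = 15.)
Quantity falls by |ΔQ| = |150 − 135| = 15.
DWL = ½ · t · |ΔQ| = ½ · 15 · 15 = $112.5.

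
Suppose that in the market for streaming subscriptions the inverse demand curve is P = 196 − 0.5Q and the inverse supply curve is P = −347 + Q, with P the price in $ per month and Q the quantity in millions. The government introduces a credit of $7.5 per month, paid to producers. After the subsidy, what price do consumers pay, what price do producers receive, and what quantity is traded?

Inverting to Q(P) form: Qd = 392 − 2P; Qs = P + 347.
Before the subsidy: set 392 − 2P = P + 347 → P* = $15, Q* = 362.
With a per-unit subsidy paid to producers, each receives P + 7.5 per unit sold, so supply becomes Qs = (P + 7.5) + 347.
Solving gives Q = 367 with consumers paying $12.5 and producers receiving $20 (the $7.5 wedge).

Consumers pay $12.5; producers receive $20; quantity = 367.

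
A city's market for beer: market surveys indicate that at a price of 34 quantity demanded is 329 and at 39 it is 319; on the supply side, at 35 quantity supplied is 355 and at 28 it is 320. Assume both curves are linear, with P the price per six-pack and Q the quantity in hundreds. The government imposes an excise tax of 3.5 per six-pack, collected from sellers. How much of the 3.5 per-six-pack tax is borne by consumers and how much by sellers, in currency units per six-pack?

Demand slope: (319 − 329)/(39 − 34) = -2, so Qd = 397 − 2P.
Supply slope: (320 − 355)/(28 − 35) = 5, so Qs = 5P + 180.
Before the tax: set 397 − 2P = 5P + 180 → P* = 31, Q* = 335.
With the tax collected from sellers, supply shifts: Qs = 5(P − 3.5) + 180.
Solving gives Q = 330 with consumers paying 33.5 and sellers receiving 30 (the 3.5 wedge).
Burden on consumers: 2.5; on sellers: 1. (They sum to 3.5.)

Consumers bear 2.5 per six-pack; sellers bear 1 per six-pack.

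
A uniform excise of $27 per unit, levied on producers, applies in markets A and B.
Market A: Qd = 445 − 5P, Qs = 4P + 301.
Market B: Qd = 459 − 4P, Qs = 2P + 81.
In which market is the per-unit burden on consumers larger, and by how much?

Market A: pre-tax P* = $16, Q* = 365; post-tax Q = 305; per-unit burden on consumers = $12.
Market B: pre-tax P* = $63, Q* = 207; post-tax Q = 171; per-unit burden on consumers = $9.
Difference: $12 vs $9 → market A is larger by $3.

Market A, by $3.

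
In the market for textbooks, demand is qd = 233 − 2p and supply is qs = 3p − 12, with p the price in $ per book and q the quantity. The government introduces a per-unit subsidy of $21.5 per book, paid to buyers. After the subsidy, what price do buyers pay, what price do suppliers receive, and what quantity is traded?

Before the subsidy: set 233 − 2p = 3p − 12 → p* = $49, q* = 135.
With a per-unit subsidy paid to buyers, each effectively pays p − 21.5, so demand becomes qd = 233 − 2(p − 21.5).
Solving gives q = 160.8 with buyers paying $36.1 and suppliers receiving $57.6 (the $21.5 wedge).

Buyers pay $36.1; suppliers receive $57.6; quantity = 160.8.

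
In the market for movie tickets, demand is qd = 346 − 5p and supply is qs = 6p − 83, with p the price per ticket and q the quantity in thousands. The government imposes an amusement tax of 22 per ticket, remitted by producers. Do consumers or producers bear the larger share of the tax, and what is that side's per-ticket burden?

Consumers bear the larger share: 12 per ticket.

Before the tax: set 346 − 5p = 6p − 83 → p* = 39, q* = 151.
With the tax collected from producers, supply shifts: qs = 6(p − 22) − 83.
Solving gives q = 91 with consumers paying 51 and producers receiving 29 (the 22 wedge).
Per-ticket burden: consumers 12, producers 10.
Consumers take the larger share because demand is less price-elastic here (demand slope 5 vs supply slope 6).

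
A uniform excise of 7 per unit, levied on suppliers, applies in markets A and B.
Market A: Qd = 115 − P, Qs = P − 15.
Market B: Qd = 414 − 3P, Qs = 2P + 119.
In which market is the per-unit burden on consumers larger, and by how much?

Market A: pre-tax P* = 65, Q* = 50; post-tax Q = 46.5; per-unit burden on consumers = 3.5.
Market B: pre-tax P* = 59, Q* = 237; post-tax Q = 228.6; per-unit burden on consumers = 2.8.
Difference: 3.5 vs 2.8 → market A is larger by 0.7.

Market A, by 0.7.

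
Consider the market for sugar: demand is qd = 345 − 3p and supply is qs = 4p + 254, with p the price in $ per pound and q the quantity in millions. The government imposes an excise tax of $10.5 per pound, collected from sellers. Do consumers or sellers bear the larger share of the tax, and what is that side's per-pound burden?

Without the tax, 345 − 3p = 4p + 254 gives 7p = 91, so p* = $13 and q* = 306.
With the tax collected from sellers, supply shifts: qs = 4(p − 10.5) + 254.
New equilibrium: consumers pay $19, sellers receive $8.5, q = 288. (Wedge: pb − ps = 10.5.)
Per-pound burden: consumers $6, sellers $4.5.
Consumers take the larger share because demand is less price-elastic here (demand slope 3 vs supply slope 4).

Consumers bear the larger share: $6 per pound.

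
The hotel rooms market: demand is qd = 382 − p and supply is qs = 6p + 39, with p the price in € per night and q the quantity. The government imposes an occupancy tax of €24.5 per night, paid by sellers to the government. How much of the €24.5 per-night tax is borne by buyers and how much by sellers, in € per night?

Before the tax: set 382 − p = 6p + 39 → p* = €49, q* = 333.
With the tax collected from sellers, supply shifts: qs = 6(p − 24.5) + 39.
Solving gives q = 312 with buyers paying €70 and sellers receiving €45.5 (the €24.5 wedge).
Burden on buyers: €21; on sellers: €3.5. (They sum to €24.5.)

Buyers bear €21 per night; sellers bear €3.5 per night.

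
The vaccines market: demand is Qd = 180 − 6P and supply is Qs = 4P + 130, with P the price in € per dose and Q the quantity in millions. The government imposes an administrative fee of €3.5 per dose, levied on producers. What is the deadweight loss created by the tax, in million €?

Deadweight loss = €14.7 million.

Without the tax, 180 − 6P = 4P + 130 gives 10P = 50, so P* = €5 and Q* = 150.
With the tax collected from producers, supply shifts: Qs = 4(P − 3.5) + 130.
Solving gives Q = 141.6 with buyers paying €6.4 and producers receiving €2.9 (the €3.5 wedge).
Quantity falls by |ΔQ| = |150 − 141.6| = 8.4.
DWL = ½ · t · |ΔQ| = ½ · 3.5 · 8.4 = €14.7.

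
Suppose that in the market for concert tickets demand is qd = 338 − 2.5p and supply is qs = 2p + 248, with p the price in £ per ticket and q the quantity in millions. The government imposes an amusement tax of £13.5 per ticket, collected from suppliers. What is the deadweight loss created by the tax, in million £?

Deadweight loss = £101.25 million.

Without the tax, 338 − 2.5p = 2p + 248 gives 4.5p = 90, so p* = £20 and q* = 288.
With the tax collected from suppliers, supply shifts: qs = 2(p − 13.5) + 248.
Solving gives q = 273 with consumers paying £26 and suppliers receiving £12.5 (the £13.5 wedge).
Quantity falls by |ΔQ| = |288 − 273| = 15.
DWL = ½ · t · |ΔQ| = ½ · 13.5 · 15 = £101.25.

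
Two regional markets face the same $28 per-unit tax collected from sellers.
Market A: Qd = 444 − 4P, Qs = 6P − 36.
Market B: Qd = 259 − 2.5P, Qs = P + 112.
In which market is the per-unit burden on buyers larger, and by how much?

Market A, by $8.8.

Market A: pre-tax P* = $48, Q* = 252; post-tax Q = 184.8; per-unit burden on buyers = $16.8.
Market B: pre-tax P* = $42, Q* = 154; post-tax Q = 134; per-unit burden on buyers = $8.
Difference: $16.8 vs $8 → market A is larger by $8.8.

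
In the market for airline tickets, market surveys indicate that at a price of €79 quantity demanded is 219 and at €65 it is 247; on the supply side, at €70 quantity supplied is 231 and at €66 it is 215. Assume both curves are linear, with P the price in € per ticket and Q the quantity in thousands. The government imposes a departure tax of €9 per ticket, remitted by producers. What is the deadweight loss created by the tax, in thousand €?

Deadweight loss = €54 thousand.

Demand slope: (247 − 219)/(65 − 79) = -2, so Qd = 377 − 2P.
Supply slope: (215 − 231)/(66 − 70) = 4, so Qs = 4P − 49.
Without the tax, 377 − 2P = 4P − 49 gives 6P = 426, so P* = €71 and Q* = 235.
With the tax collected from producers, supply shifts: Qs = 4(P − 9) − 49.
New equilibrium: consumers pay €77, producers receive €68, Q = 223. (Wedge: Pb − Ps = 9.)
Quantity falls by |ΔQ| = |235 − 223| = 12.
DWL = ½ · t · |ΔQ| = ½ · 9 · 12 = €54.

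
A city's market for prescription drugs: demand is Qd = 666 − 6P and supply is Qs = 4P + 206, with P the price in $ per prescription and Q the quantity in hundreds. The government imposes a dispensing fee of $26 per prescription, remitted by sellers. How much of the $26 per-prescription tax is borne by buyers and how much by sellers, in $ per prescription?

Buyers bear $10.4 per prescription; sellers bear $15.6 per prescription.

Without the tax, 666 − 6P = 4P + 206 gives 10P = 460, so P* = $46 and Q* = 390.
With the tax collected from sellers, supply shifts: Qs = 4(P − 26) + 206.
Solving gives Q = 327.6 with buyers paying $56.4 and sellers receiving $30.4 (the $26 wedge).
Burden on buyers: $10.4; on sellers: $15.6. (They sum to $26.)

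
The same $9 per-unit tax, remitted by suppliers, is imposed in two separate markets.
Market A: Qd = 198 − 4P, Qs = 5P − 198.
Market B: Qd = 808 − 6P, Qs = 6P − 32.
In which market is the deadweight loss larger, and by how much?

Market A: pre-tax P* = $44, Q* = 22; post-tax Q = 2; deadweight loss = $90.
Market B: pre-tax P* = $70, Q* = 388; post-tax Q = 361; deadweight loss = $121.5.
Difference: $90 vs $121.5 → market B is larger by $31.5.

Market B, by $31.5.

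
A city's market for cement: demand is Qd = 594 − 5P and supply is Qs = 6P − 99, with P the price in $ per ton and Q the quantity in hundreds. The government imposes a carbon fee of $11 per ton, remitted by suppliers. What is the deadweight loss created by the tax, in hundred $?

Deadweight loss = $165 hundred.

Before the tax: set 594 − 5P = 6P − 99 → P* = $63, Q* = 279.
With the tax collected from suppliers, supply shifts: Qs = 6(P − 11) − 99.
Solving gives Q = 249 with buyers paying $69 and suppliers receiving $58 (the $11 wedge).
Quantity falls by |ΔQ| = |279 − 249| = 30.
DWL = ½ · t · |ΔQ| = ½ · 11 · 30 = $165.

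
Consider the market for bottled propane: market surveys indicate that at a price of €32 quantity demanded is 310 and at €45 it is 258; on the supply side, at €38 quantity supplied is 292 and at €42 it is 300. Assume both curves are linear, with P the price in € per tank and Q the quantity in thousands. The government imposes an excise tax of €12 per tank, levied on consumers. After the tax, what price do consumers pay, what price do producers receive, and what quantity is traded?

Consumers pay €41; producers receive €29; quantity = 274.

Demand slope: (258 − 310)/(45 − 32) = -4, so Qd = 438 − 4P.
Supply slope: (300 − 292)/(42 − 38) = 2, so Qs = 2P + 216.
Without the tax, 438 − 4P = 2P + 216 gives 6P = 222, so P* = €37 and Q* = 290.
With the tax collected from consumers, demand (in seller-price terms) shifts: Qd = 438 − 4(P + 12).
New equilibrium: consumers pay €41, producers receive €29, Q = 274. (Wedge: Pb − Ps = 12.)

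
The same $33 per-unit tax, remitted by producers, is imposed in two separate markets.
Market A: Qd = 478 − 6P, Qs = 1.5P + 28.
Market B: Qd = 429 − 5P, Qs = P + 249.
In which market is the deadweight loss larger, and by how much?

Market A: pre-tax P* = $60, Q* = 118; post-tax Q = 78.4; deadweight loss = $653.4.
Market B: pre-tax P* = $30, Q* = 279; post-tax Q = 251.5; deadweight loss = $453.75.
Difference: $653.4 vs $453.75 → market A is larger by $199.65.

Market A, by $199.65.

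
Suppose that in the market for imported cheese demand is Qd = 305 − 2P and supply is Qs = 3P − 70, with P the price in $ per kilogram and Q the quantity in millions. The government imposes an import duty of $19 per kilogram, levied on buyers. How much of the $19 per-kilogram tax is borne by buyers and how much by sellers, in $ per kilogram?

Without the tax, 305 − 2P = 3P − 70 gives 5P = 375, so P* = $75 and Q* = 155.
With the tax collected from buyers, demand (in seller-price terms) shifts: Qd = 305 − 2(P + 19).
Solving gives Q = 132.2 with buyers paying $86.4 and sellers receiving $67.4 (the $19 wedge).
Burden on buyers: $11.4; on sellers: $7.6. (They sum to $19.)
The less price-elastic side of the market bears the larger share of a per-unit tax.

Buyers bear $11.4 per kilogram; sellers bear $7.6 per kilogram.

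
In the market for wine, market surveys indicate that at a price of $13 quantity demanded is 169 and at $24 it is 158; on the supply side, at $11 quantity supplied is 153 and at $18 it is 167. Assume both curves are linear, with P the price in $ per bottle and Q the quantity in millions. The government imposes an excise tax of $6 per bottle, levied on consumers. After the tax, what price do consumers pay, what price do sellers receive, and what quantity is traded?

Demand slope: (158 − 169)/(24 − 13) = -1, so Qd = 182 − P.
Supply slope: (167 − 153)/(18 − 11) = 2, so Qs = 2P + 131.
Before the tax: set 182 − P = 2P + 131 → P* = $17, Q* = 165.
With the tax collected from consumers, demand (in seller-price terms) shifts: Qd = 182 − (P + 6).
Solving gives Q = 161 with consumers paying $21 and sellers receiving $15 (the $6 wedge).

Consumers pay $21; sellers receive $15; quantity = 161.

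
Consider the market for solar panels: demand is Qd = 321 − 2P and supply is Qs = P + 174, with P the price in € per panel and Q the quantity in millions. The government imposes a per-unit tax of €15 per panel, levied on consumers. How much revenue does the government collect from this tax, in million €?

Before the tax: set 321 − 2P = P + 174 → P* = €49, Q* = 223.
With the tax collected from consumers, demand (in seller-price terms) shifts: Qd = 321 − 2(P + 15).
Solving gives Q = 213 with consumers paying €54 and producers receiving €39 (the €15 wedge).
Revenue = t · Q = 15 · 213 = €3195.

Tax revenue = €3195 million.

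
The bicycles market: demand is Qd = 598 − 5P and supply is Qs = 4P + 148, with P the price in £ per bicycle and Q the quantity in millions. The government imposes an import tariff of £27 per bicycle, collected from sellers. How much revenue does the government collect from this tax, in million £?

Before the tax: set 598 − 5P = 4P + 148 → P* = £50, Q* = 348.
With the tax collected from sellers, supply shifts: Qs = 4(P − 27) + 148.
New equilibrium: consumers pay £62, sellers receive £35, Q = 288. (Wedge: Pb − Ps = 27.)
Revenue = t · Q = 27 · 288 = £7776.

Tax revenue = £7776 million.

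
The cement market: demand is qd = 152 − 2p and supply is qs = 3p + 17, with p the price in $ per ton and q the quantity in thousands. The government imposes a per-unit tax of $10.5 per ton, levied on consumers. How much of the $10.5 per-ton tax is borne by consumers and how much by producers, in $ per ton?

Without the tax, 152 − 2p = 3p + 17 gives 5p = 135, so p* = $27 and q* = 98.
With the tax collected from consumers, demand (in seller-price terms) shifts: qd = 152 − 2(p + 10.5).
New equilibrium: consumers pay $33.3, producers receive $22.8, q = 85.4. (Wedge: pb − ps = 10.5.)
Burden on consumers: $6.3; on producers: $4.2. (They sum to $10.5.)
The less price-elastic side of the market bears the larger share of a per-unit tax.

Consumers bear $6.3 per ton; producers bear $4.2 per ton.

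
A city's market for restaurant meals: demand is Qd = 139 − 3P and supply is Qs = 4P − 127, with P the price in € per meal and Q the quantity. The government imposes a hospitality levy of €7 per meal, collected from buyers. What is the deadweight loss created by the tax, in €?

Before the tax: set 139 − 3P = 4P − 127 → P* = €38, Q* = 25.
With the tax collected from buyers, demand (in seller-price terms) shifts: Qd = 139 − 3(P + 7).
Solving gives Q = 13 with buyers paying €42 and suppliers receiving €35 (the €7 wedge).
Quantity falls by |ΔQ| = |25 − 13| = 12.
DWL = ½ · t · |ΔQ| = ½ · 7 · 12 = €42.

Deadweight loss = €42.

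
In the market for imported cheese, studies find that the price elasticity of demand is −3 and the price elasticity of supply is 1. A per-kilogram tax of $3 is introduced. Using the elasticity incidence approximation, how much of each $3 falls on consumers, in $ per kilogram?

Incidence ratio: consumers' share ≈ εs / (εs + |εd|) = 1 / (1 + 3) = 0.25.
So consumers bear ≈ 0.25 × $3 = $0.75; producers bear $2.25.

Consumers bear ≈ $0.75 per kilogram.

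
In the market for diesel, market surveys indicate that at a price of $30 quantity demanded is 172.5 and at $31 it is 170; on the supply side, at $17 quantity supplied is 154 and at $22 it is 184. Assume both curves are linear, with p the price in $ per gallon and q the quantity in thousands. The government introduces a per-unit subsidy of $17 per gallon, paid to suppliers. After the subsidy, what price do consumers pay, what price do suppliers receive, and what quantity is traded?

Consumers pay $11; suppliers receive $28; quantity = 220.

Demand slope: (170 − 172.5)/(31 − 30) = -2.5, so qd = 247.5 − 2.5p.
Supply slope: (184 − 154)/(22 − 17) = 6, so qs = 6p + 52.
Without the subsidy, 247.5 − 2.5p = 6p + 52 gives 8.5p = 195.5, so p* = $23 and q* = 190.
With a per-unit subsidy paid to suppliers, each receives p + 17 per unit sold, so supply becomes qs = 6(p + 17) + 52.
New equilibrium: consumers pay $11, suppliers receive $28, q = 220. (Wedge: pb − ps = −17.)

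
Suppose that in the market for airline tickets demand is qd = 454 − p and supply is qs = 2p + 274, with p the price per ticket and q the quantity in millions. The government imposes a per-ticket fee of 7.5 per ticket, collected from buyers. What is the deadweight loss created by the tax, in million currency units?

Before the tax: set 454 − p = 2p + 274 → p* = 60, q* = 394.
With the tax collected from buyers, demand (in seller-price terms) shifts: qd = 454 − (p + 7.5).
New equilibrium: buyers pay 65, producers receive 57.5, q = 389. (Wedge: pb − ps = 7.5.)
Quantity falls by |ΔQ| = |394 − 389| = 5.
DWL = ½ · t · |ΔQ| = ½ · 7.5 · 5 = 18.75.

Deadweight loss = 18.75 million.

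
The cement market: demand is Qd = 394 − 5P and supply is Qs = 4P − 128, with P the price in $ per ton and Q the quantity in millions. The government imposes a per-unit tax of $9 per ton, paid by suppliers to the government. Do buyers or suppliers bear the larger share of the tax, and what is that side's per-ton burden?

Before the tax: set 394 − 5P = 4P − 128 → P* = $58, Q* = 104.
With the tax collected from suppliers, supply shifts: Qs = 4(P − 9) − 128.
Solving gives Q = 84 with buyers paying $62 and suppliers receiving $53 (the $9 wedge).
Per-ton burden: buyers $4, suppliers $5.
Suppliers take the larger share because supply is less price-elastic here (demand slope 5 vs supply slope 4).
The less price-elastic side of the market bears the larger share of a per-unit tax.

Suppliers bear the larger share: $5 per ton.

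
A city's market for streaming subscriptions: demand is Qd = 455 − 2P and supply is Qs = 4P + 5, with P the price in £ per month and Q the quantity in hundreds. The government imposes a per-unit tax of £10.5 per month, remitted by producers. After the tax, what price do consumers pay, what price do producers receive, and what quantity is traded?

Consumers pay £82; producers receive £71.5; quantity = 291.

Before the tax: set 455 − 2P = 4P + 5 → P* = £75, Q* = 305.
With the tax collected from producers, supply shifts: Qs = 4(P − 10.5) + 5.
New equilibrium: consumers pay £82, producers receive £71.5, Q = 291. (Wedge: Pb − Ps = 10.5.)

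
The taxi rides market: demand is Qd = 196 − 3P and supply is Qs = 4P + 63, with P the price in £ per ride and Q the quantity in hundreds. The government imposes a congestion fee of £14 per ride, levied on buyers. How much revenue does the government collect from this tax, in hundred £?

Without the tax, 196 − 3P = 4P + 63 gives 7P = 133, so P* = £19 and Q* = 139.
With the tax collected from buyers, demand (in seller-price terms) shifts: Qd = 196 − 3(P + 14).
New equilibrium: buyers pay £27, sellers receive £13, Q = 115. (Wedge: Pb − Ps = 14.)
Revenue = t · Q = 14 · 115 = £1610.

Tax revenue = £1610 hundred.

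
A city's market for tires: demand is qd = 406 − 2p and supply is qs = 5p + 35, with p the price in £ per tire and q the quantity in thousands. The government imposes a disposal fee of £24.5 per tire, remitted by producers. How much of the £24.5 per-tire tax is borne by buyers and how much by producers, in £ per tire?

Without the tax, 406 − 2p = 5p + 35 gives 7p = 371, so p* = £53 and q* = 300.
With the tax collected from producers, supply shifts: qs = 5(p − 24.5) + 35.
Solving gives q = 265 with buyers paying £70.5 and producers receiving £46 (the £24.5 wedge).
Burden on buyers: £17.5; on producers: £7. (They sum to £24.5.)

Buyers bear £17.5 per tire; producers bear £7 per tire.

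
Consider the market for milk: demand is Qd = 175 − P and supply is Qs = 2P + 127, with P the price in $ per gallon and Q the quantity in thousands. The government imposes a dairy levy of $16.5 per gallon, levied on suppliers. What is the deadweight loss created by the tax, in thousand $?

Without the tax, 175 − P = 2P + 127 gives 3P = 48, so P* = $16 and Q* = 159.
With the tax collected from suppliers, supply shifts: Qs = 2(P − 16.5) + 127.
Solving gives Q = 148 with consumers paying $27 and suppliers receiving $10.5 (the $16.5 wedge).
Quantity falls by |ΔQ| = |159 − 148| = 11.
DWL = ½ · t · |ΔQ| = ½ · 16.5 · 11 = $90.75.

Deadweight loss = $90.75 thousand.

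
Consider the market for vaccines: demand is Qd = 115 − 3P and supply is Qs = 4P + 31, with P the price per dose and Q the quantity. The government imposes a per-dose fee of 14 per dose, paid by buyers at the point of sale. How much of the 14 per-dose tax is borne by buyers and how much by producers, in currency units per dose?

Buyers bear 8 per dose; producers bear 6 per dose.

Before the tax: set 115 − 3P = 4P + 31 → P* = 12, Q* = 79.
With the tax collected from buyers, demand (in seller-price terms) shifts: Qd = 115 − 3(P + 14).
Solving gives Q = 55 with buyers paying 20 and producers receiving 6 (the 14 wedge).
Burden on buyers: 8; on producers: 6. (They sum to 14.)
The less price-elastic side of the market bears the larger share of a per-unit tax.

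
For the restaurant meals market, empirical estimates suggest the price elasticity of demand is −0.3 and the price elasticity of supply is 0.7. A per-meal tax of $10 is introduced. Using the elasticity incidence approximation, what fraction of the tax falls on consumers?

Consumers' share ≈ 0.7.

Incidence ratio: consumers' share ≈ εs / (εs + |εd|) = 0.7 / (0.7 + 0.3) = 0.7.
Supply is the more elastic side, so consumers bear the larger share.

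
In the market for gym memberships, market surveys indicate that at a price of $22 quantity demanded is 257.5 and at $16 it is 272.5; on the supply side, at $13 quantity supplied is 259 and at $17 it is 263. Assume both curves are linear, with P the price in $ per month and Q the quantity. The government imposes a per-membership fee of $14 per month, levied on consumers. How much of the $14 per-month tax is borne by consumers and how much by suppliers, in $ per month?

Consumers bear $4 per month; suppliers bear $10 per month.

Demand slope: (272.5 − 257.5)/(16 − 22) = -2.5, so Qd = 312.5 − 2.5P.
Supply slope: (263 − 259)/(17 − 13) = 1, so Qs = P + 246.
Before the tax: set 312.5 − 2.5P = P + 246 → P* = $19, Q* = 265.
With the tax collected from consumers, demand (in seller-price terms) shifts: Qd = 312.5 − 2.5(P + 14).
Solving gives Q = 255 with consumers paying $23 and suppliers receiving $9 (the $14 wedge).
Burden on consumers: $4; on suppliers: $10. (They sum to $14.)
The less price-elastic side of the market bears the larger share of a per-unit tax.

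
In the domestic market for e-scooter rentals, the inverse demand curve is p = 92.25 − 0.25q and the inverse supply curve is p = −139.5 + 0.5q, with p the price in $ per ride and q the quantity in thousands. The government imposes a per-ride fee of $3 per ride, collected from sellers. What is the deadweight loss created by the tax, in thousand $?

Deadweight loss = $6 thousand.

Inverting to q(p) form: qd = 369 − 4p; qs = 2p + 279.
Before the tax: set 369 − 4p = 2p + 279 → p* = $15, q* = 309.
With the tax collected from sellers, supply shifts: qs = 2(p − 3) + 279.
New equilibrium: buyers pay $16, sellers receive $13, q = 305. (Wedge: pb − ps = 3.)
Quantity falls by |ΔQ| = |309 − 305| = 4.
DWL = ½ · t · |ΔQ| = ½ · 3 · 4 = $6.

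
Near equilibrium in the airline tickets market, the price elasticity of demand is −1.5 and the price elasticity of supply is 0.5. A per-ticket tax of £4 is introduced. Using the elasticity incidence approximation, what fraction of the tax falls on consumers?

Incidence ratio: consumers' share ≈ εs / (εs + |εd|) = 0.5 / (0.5 + 1.5) = 0.25.
Supply is the less elastic side, so consumers bear the smaller share.

Consumers' share ≈ 0.25.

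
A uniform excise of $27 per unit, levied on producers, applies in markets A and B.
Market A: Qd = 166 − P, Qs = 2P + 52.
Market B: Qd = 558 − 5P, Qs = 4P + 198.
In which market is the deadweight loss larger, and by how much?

Market A: pre-tax P* = $38, Q* = 128; post-tax Q = 110; deadweight loss = $243.
Market B: pre-tax P* = $40, Q* = 358; post-tax Q = 298; deadweight loss = $810.
Difference: $243 vs $810 → market B is larger by $567.

Market B, by $567.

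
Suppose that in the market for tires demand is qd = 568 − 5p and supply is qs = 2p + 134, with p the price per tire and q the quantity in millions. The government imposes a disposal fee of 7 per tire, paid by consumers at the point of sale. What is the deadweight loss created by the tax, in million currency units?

Before the tax: set 568 − 5p = 2p + 134 → p* = 62, q* = 258.
With the tax collected from consumers, demand (in seller-price terms) shifts: qd = 568 − 5(p + 7).
New equilibrium: consumers pay 64, producers receive 57, q = 248. (Wedge: pb − ps = 7.)
Quantity falls by |ΔQ| = |258 − 248| = 10.
DWL = ½ · t · |ΔQ| = ½ · 7 · 10 = 35.

Deadweight loss = 35 million.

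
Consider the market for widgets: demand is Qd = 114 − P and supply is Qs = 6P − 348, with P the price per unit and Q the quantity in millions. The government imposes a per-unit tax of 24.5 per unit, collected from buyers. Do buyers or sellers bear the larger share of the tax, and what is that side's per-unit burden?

Buyers bear the larger share: 21 per unit.

Before the tax: set 114 − P = 6P − 348 → P* = 66, Q* = 48.
With the tax collected from buyers, demand (in seller-price terms) shifts: Qd = 114 − (P + 24.5).
New equilibrium: buyers pay 87, sellers receive 62.5, Q = 27. (Wedge: Pb − Ps = 24.5.)
Per-unit burden: buyers 21, sellers 3.5.
Buyers take the larger share because demand is less price-elastic here (demand slope 1 vs supply slope 6).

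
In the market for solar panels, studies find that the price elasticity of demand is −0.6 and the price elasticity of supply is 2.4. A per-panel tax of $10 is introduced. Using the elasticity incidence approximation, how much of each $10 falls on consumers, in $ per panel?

Incidence ratio: consumers' share ≈ εs / (εs + |εd|) = 2.4 / (2.4 + 0.6) = 0.8.
So consumers bear ≈ 0.8 × $10 = $8; sellers bear $2.

Consumers bear ≈ $8 per panel.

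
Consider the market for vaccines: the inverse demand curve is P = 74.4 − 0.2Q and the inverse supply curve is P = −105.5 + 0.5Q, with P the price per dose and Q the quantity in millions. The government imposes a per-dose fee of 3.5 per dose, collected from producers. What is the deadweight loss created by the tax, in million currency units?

Rewrite in direct form: Qd = 372 − 5P and Qs = 2P + 211.
Before the tax: set 372 − 5P = 2P + 211 → P* = 23, Q* = 257.
With the tax collected from producers, supply shifts: Qs = 2(P − 3.5) + 211.
New equilibrium: buyers pay 24, producers receive 20.5, Q = 252. (Wedge: Pb − Ps = 3.5.)
Quantity falls by |ΔQ| = |257 − 252| = 5.
DWL = ½ · t · |ΔQ| = ½ · 3.5 · 5 = 8.75.

Deadweight loss = 8.75 million.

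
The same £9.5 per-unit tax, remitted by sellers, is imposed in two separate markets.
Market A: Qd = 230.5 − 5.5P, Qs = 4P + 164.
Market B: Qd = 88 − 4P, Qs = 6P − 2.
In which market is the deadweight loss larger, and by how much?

Market A: pre-tax P* = £7, Q* = 192; post-tax Q = 170; deadweight loss = £104.5.
Market B: pre-tax P* = £9, Q* = 52; post-tax Q = 29.2; deadweight loss = £108.3.
Difference: £104.5 vs £108.3 → market B is larger by £3.8.

Market B, by £3.8.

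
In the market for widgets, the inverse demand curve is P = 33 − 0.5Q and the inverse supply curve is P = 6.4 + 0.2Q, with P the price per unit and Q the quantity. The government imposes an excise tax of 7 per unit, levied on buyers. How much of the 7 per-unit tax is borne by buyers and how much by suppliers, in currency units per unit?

Buyers bear 5 per unit; suppliers bear 2 per unit.

Inverting to Q(P) form: Qd = 66 − 2P; Qs = 5P − 32.
Without the tax, 66 − 2P = 5P − 32 gives 7P = 98, so P* = 14 and Q* = 38.
With the tax collected from buyers, demand (in seller-price terms) shifts: Qd = 66 − 2(P + 7).
Solving gives Q = 28 with buyers paying 19 and suppliers receiving 12 (the 7 wedge).
Burden on buyers: 5; on suppliers: 2. (They sum to 7.)
The less price-elastic side of the market bears the larger share of a per-unit tax.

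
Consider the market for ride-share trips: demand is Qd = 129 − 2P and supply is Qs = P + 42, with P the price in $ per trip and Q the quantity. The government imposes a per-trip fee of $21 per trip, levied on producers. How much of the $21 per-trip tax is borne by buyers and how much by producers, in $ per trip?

Buyers bear $7 per trip; producers bear $14 per trip.

Before the tax: set 129 − 2P = P + 42 → P* = $29, Q* = 71.
With the tax collected from producers, supply shifts: Qs = (P − 21) + 42.
Solving gives Q = 57 with buyers paying $36 and producers receiving $15 (the $21 wedge).
Burden on buyers: $7; on producers: $14. (They sum to $21.)
The less price-elastic side of the market bears the larger share of a per-unit tax.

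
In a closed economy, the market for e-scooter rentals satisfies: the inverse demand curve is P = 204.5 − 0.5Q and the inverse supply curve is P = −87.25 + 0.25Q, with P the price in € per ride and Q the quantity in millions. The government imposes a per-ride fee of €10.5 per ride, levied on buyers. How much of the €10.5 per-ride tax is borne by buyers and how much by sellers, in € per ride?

Buyers bear €7 per ride; sellers bear €3.5 per ride.

Inverting to Q(P) form: Qd = 409 − 2P; Qs = 4P + 349.
Without the tax, 409 − 2P = 4P + 349 gives 6P = 60, so P* = €10 and Q* = 389.
With the tax collected from buyers, demand (in seller-price terms) shifts: Qd = 409 − 2(P + 10.5).
Solving gives Q = 375 with buyers paying €17 and sellers receiving €6.5 (the €10.5 wedge).
Burden on buyers: €7; on sellers: €3.5. (They sum to €10.5.)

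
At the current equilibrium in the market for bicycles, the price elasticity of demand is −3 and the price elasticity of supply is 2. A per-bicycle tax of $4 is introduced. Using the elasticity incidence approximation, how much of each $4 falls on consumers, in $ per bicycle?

Incidence ratio: consumers' share ≈ εs / (εs + |εd|) = 2 / (2 + 3) = 0.4.
So consumers bear ≈ 0.4 × $4 = $1.6; sellers bear $2.4.

Consumers bear ≈ $1.6 per bicycle.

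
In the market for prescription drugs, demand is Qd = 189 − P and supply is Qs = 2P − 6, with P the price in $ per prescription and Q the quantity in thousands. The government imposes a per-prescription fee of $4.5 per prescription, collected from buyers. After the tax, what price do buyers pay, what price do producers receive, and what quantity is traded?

Without the tax, 189 − P = 2P − 6 gives 3P = 195, so P* = $65 and Q* = 124.
With the tax collected from buyers, demand (in seller-price terms) shifts: Qd = 189 − (P + 4.5).
New equilibrium: buyers pay $68, producers receive $63.5, Q = 121. (Wedge: Pb − Ps = 4.5.)
The less price-elastic side of the market bears the larger share of a per-unit tax.

Buyers pay $68; producers receive $63.5; quantity = 121.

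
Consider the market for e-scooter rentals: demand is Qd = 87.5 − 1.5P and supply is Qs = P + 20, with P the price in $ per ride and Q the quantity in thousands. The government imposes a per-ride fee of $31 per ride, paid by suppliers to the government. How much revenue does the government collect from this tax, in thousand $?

Before the tax: set 87.5 − 1.5P = P + 20 → P* = $27, Q* = 47.
With the tax collected from suppliers, supply shifts: Qs = (P − 31) + 20.
New equilibrium: buyers pay $39.4, suppliers receive $8.4, Q = 28.4. (Wedge: Pb − Ps = 31.)
Revenue = t · Q = 31 · 28.4 = $880.4.

Tax revenue = $880.4 thousand.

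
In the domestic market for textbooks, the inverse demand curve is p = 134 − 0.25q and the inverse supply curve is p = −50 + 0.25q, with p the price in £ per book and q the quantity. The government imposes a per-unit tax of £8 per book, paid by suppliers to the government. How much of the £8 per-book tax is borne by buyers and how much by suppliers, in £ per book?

Inverting to q(p) form: qd = 536 − 4p; qs = 4p + 200.
Without the tax, 536 − 4p = 4p + 200 gives 8p = 336, so p* = £42 and q* = 368.
With the tax collected from suppliers, supply shifts: qs = 4(p − 8) + 200.
New equilibrium: buyers pay £46, suppliers receive £38, q = 352. (Wedge: pb − ps = 8.)
Burden on buyers: £4; on suppliers: £4. (They sum to £8.)
The less price-elastic side of the market bears the larger share of a per-unit tax.

Buyers bear £4 per book; suppliers bear £4 per book.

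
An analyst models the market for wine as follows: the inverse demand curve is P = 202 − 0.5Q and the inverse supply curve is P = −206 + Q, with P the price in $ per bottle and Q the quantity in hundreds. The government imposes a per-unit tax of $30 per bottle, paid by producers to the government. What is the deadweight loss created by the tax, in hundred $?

Deadweight loss = $300 hundred.

Inverting to Q(P) form: Qd = 404 − 2P; Qs = P + 206.
Without the tax, 404 − 2P = P + 206 gives 3P = 198, so P* = $66 and Q* = 272.
With the tax collected from producers, supply shifts: Qs = (P − 30) + 206.
Solving gives Q = 252 with consumers paying $76 and producers receiving $46 (the $30 wedge).
Quantity falls by |ΔQ| = |272 − 252| = 20.
DWL = ½ · t · |ΔQ| = ½ · 30 · 20 = $300.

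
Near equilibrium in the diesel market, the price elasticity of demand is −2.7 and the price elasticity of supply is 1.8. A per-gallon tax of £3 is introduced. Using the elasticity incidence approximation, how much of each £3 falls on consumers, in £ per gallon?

Consumers bear ≈ £1.2 per gallon.

Incidence ratio: consumers' share ≈ εs / (εs + |εd|) = 1.8 / (1.8 + 2.7) = 0.4.
So consumers bear ≈ 0.4 × £3 = £1.2; sellers bear £1.8.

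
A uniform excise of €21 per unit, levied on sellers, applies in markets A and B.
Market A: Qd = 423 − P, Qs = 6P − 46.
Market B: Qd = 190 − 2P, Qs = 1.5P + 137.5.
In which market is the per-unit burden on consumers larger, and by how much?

Market A, by €9.

Market A: pre-tax P* = €67, Q* = 356; post-tax Q = 338; per-unit burden on consumers = €18.
Market B: pre-tax P* = €15, Q* = 160; post-tax Q = 142; per-unit burden on consumers = €9.
Difference: €18 vs €9 → market A is larger by €9.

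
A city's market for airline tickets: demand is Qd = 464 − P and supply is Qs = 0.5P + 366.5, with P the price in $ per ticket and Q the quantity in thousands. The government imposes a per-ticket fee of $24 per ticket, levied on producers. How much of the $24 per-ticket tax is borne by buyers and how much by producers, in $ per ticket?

Without the tax, 464 − P = 0.5P + 366.5 gives 1.5P = 97.5, so P* = $65 and Q* = 399.
With the tax collected from producers, supply shifts: Qs = 0.5(P − 24) + 366.5.
New equilibrium: buyers pay $73, producers receive $49, Q = 391. (Wedge: Pb − Ps = 24.)
Burden on buyers: $8; on producers: $16. (They sum to $24.)
The less price-elastic side of the market bears the larger share of a per-unit tax.

Buyers bear $8 per ticket; producers bear $16 per ticket.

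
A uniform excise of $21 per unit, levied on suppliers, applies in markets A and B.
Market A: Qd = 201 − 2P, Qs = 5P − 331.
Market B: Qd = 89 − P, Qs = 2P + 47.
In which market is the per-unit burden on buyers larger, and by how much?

Market A: pre-tax P* = $76, Q* = 49; post-tax Q = 19; per-unit burden on buyers = $15.
Market B: pre-tax P* = $14, Q* = 75; post-tax Q = 61; per-unit burden on buyers = $14.
Difference: $15 vs $14 → market A is larger by $1.

Market A, by $1.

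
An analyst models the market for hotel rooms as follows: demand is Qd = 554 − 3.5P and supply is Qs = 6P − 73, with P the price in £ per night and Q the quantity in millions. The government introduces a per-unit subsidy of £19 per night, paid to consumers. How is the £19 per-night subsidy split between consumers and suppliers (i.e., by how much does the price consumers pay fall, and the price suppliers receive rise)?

Consumers gain £12 per night; suppliers gain £7 per night.

Without the subsidy, 554 − 3.5P = 6P − 73 gives 9.5P = 627, so P* = £66 and Q* = 323.
With a per-unit subsidy paid to consumers, each effectively pays P − 19, so demand becomes Qd = 554 − 3.5(P − 19).
New equilibrium: consumers pay £54, suppliers receive £73, Q = 365. (Wedge: Pb − Ps = −19.)
Gain to consumers: £12; to suppliers: £7. (They sum to £19.)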